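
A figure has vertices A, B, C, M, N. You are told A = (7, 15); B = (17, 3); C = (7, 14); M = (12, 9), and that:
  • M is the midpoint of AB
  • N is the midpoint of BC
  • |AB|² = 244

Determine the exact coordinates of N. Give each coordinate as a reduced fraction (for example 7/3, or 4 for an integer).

N = (12, 17/2)

1. N_x = 12  [2·N = B+C = (17, 3)+(7, 14)]
2. N_y = 17/2  [2·N = B+C = (17, 3)+(7, 14)]
   so N = (12, 17/2)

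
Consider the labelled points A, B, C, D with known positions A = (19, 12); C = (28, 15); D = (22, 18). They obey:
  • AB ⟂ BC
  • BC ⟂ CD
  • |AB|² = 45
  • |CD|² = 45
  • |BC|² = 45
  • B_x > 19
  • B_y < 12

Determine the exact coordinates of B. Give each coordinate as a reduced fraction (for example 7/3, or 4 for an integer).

B = (25, 9)

1. B_x = 25  [[BC ⟂ CD ⇒ 6x-3y-123=0] ∩ [|B−(19, 12)|²=45]]
2. B_y = 9  [[BC ⟂ CD ⇒ 6x-3y-123=0] ∩ [|B−(19, 12)|²=45]]
   so B = (25, 9)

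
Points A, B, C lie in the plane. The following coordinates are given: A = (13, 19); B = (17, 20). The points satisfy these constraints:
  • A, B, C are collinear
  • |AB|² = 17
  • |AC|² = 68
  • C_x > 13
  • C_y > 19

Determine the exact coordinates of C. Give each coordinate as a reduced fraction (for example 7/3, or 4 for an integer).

C = (21, 21)

1. C_x = 21  [[A, B, C are collinear ⇒ -1x+4y-63=0] ∩ [|C−(13, 19)|²=68]]
2. C_y = 21  [[A, B, C are collinear ⇒ -1x+4y-63=0] ∩ [|C−(13, 19)|²=68]]
   so C = (21, 21)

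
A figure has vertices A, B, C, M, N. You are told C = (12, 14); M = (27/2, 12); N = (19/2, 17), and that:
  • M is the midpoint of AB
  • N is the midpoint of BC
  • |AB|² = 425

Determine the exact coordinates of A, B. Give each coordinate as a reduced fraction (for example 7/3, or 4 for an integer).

1. B_x = 7  [B = 2·N−C = 2·(19/2, 17)−(12, 14)]
2. B_y = 20  [B = 2·N−C = 2·(19/2, 17)−(12, 14)]
   so B = (7, 20)
3. A_x = 20  [A = 2·M−B = 2·(27/2, 12)−(7, 20)]
4. A_y = 4  [A = 2·M−B = 2·(27/2, 12)−(7, 20)]
   so A = (20, 4)

A = (20, 4)
B = (7, 20)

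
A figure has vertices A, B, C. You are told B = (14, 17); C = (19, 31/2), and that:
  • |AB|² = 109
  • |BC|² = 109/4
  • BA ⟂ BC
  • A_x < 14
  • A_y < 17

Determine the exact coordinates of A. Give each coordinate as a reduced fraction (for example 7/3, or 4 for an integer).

A = (11, 7)

1. A_x = 11  [[BA ⟂ BC ⇒ 5x-3/2y-89/2=0] ∩ [|A−(14, 17)|²=109]]
2. A_y = 7  [[BA ⟂ BC ⇒ 5x-3/2y-89/2=0] ∩ [|A−(14, 17)|²=109]]
   so A = (11, 7)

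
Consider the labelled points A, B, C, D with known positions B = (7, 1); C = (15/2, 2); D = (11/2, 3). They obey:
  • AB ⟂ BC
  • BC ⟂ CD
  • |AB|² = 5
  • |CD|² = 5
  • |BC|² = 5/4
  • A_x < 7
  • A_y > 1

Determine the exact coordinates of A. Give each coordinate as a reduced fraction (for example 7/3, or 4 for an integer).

A = (5, 2)

1. A_x = 5  [[AB ⟂ BC ⇒ -1/2x-1y+9/2=0] ∩ [|A−(7, 1)|²=5]]
2. A_y = 2  [[AB ⟂ BC ⇒ -1/2x-1y+9/2=0] ∩ [|A−(7, 1)|²=5]]
   so A = (5, 2)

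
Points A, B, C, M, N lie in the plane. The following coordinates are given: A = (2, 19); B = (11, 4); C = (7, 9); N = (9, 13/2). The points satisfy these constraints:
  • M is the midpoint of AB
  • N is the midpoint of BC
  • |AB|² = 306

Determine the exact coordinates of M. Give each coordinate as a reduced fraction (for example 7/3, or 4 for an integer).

1. M_x = 13/2  [2·M = A+B = (2, 19)+(11, 4)]
2. M_y = 23/2  [2·M = A+B = (2, 19)+(11, 4)]
   so M = (13/2, 23/2)

M = (13/2, 23/2)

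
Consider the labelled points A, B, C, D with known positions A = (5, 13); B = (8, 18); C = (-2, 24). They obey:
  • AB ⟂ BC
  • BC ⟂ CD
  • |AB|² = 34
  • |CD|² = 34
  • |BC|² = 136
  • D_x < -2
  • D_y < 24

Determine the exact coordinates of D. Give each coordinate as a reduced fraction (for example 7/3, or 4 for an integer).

1. D_x = -5  [[BC ⟂ CD ⇒ -10x+6y-164=0] ∩ [|D−(-2, 24)|²=34]]
2. D_y = 19  [[BC ⟂ CD ⇒ -10x+6y-164=0] ∩ [|D−(-2, 24)|²=34]]
   so D = (-5, 19)

D = (-5, 19)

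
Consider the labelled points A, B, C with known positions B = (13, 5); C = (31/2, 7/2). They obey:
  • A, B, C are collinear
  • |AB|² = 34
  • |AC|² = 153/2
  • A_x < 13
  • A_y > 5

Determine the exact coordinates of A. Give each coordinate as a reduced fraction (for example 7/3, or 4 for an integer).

A = (8, 8)

1. A_x = 8  [[A, B, C are collinear ⇒ 3/2x+5/2y-32=0] ∩ [|A−(13, 5)|²=34]]
2. A_y = 8  [[A, B, C are collinear ⇒ 3/2x+5/2y-32=0] ∩ [|A−(13, 5)|²=34]]
   so A = (8, 8)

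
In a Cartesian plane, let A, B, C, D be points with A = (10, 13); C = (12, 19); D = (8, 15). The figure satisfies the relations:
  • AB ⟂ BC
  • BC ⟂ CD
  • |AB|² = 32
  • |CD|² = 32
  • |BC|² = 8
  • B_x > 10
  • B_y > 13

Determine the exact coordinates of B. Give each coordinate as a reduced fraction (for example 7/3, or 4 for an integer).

1. B_x = 14  [[BC ⟂ CD ⇒ 4x+4y-124=0] ∩ [|B−(10, 13)|²=32]]
2. B_y = 17  [[BC ⟂ CD ⇒ 4x+4y-124=0] ∩ [|B−(10, 13)|²=32]]
   so B = (14, 17)

B = (14, 17)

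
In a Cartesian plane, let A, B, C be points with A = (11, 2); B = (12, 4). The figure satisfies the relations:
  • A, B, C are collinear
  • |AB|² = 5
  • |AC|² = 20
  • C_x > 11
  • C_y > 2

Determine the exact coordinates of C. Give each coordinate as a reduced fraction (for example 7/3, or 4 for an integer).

C = (13, 6)

1. C_x = 13  [[A, B, C are collinear ⇒ -2x+1y+20=0] ∩ [|C−(11, 2)|²=20]]
2. C_y = 6  [[A, B, C are collinear ⇒ -2x+1y+20=0] ∩ [|C−(11, 2)|²=20]]
   so C = (13, 6)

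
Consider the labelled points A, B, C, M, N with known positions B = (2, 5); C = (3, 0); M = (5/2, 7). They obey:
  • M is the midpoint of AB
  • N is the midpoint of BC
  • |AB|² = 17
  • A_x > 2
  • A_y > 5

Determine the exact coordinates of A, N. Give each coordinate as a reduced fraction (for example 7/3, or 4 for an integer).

A = (3, 9)
N = (5/2, 5/2)

1. A_x = 3  [A = 2·M−B = 2·(5/2, 7)−(2, 5)]
2. A_y = 9  [A = 2·M−B = 2·(5/2, 7)−(2, 5)]
   so A = (3, 9)
3. N_x = 5/2  [2·N = B+C = (2, 5)+(3, 0)]
4. N_y = 5/2  [2·N = B+C = (2, 5)+(3, 0)]
   so N = (5/2, 5/2)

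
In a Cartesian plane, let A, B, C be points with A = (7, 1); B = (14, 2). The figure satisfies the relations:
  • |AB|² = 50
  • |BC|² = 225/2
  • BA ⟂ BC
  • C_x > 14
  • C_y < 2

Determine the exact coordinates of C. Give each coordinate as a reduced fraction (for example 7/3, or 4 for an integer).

C = (31/2, -17/2)

1. C_x = 31/2  [[BA ⟂ BC ⇒ -7x-1y+100=0] ∩ [|C−(14, 2)|²=225/2]]
2. C_y = -17/2  [[BA ⟂ BC ⇒ -7x-1y+100=0] ∩ [|C−(14, 2)|²=225/2]]
   so C = (31/2, -17/2)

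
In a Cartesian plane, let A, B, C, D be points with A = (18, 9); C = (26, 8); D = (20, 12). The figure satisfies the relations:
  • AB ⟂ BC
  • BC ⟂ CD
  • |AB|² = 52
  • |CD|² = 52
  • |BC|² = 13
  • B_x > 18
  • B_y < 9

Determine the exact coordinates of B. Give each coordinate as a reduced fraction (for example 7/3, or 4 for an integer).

1. B_x = 24  [[BC ⟂ CD ⇒ 6x-4y-124=0] ∩ [|B−(18, 9)|²=52]]
2. B_y = 5  [[BC ⟂ CD ⇒ 6x-4y-124=0] ∩ [|B−(18, 9)|²=52]]
   so B = (24, 5)

B = (24, 5)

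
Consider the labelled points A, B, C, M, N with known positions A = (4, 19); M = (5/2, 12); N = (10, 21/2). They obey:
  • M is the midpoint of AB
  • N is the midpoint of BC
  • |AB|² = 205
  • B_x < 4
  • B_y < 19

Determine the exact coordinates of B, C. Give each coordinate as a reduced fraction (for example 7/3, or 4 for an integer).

1. B_x = 1  [B = 2·M−A = 2·(5/2, 12)−(4, 19)]
2. B_y = 5  [B = 2·M−A = 2·(5/2, 12)−(4, 19)]
   so B = (1, 5)
3. C_x = 19  [C = 2·N−B = 2·(10, 21/2)−(1, 5)]
4. C_y = 16  [C = 2·N−B = 2·(10, 21/2)−(1, 5)]
   so C = (19, 16)

B = (1, 5)
C = (19, 16)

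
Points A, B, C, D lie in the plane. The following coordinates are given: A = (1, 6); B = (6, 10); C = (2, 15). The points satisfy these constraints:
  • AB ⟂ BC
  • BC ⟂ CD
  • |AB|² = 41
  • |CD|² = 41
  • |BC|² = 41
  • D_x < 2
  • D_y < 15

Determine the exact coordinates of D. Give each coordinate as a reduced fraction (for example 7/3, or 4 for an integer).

D = (-3, 11)

1. D_x = -3  [[BC ⟂ CD ⇒ -4x+5y-67=0] ∩ [|D−(2, 15)|²=41]]
2. D_y = 11  [[BC ⟂ CD ⇒ -4x+5y-67=0] ∩ [|D−(2, 15)|²=41]]
   so D = (-3, 11)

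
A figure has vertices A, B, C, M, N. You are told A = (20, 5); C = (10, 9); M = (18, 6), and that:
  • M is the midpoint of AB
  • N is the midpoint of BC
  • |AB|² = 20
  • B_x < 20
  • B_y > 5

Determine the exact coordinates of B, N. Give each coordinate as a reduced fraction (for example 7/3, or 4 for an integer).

B = (16, 7)
N = (13, 8)

1. B_x = 16  [B = 2·M−A = 2·(18, 6)−(20, 5)]
2. B_y = 7  [B = 2·M−A = 2·(18, 6)−(20, 5)]
   so B = (16, 7)
3. N_x = 13  [2·N = B+C = (16, 7)+(10, 9)]
4. N_y = 8  [2·N = B+C = (16, 7)+(10, 9)]
   so N = (13, 8)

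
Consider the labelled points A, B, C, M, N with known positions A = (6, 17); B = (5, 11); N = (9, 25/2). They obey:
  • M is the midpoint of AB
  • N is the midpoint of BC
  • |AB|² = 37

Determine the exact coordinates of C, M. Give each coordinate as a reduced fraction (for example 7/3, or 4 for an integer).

C = (13, 14)
M = (11/2, 14)

1. M_x = 11/2  [2·M = A+B = (6, 17)+(5, 11)]
2. M_y = 14  [2·M = A+B = (6, 17)+(5, 11)]
   so M = (11/2, 14)
3. C_x = 13  [C = 2·N−B = 2·(9, 25/2)−(5, 11)]
4. C_y = 14  [C = 2·N−B = 2·(9, 25/2)−(5, 11)]
   so C = (13, 14)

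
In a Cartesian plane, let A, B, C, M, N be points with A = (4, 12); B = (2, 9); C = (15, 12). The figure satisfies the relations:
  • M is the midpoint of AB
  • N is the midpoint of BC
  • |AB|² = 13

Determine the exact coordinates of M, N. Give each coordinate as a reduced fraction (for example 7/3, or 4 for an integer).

M = (3, 21/2)
N = (17/2, 21/2)

1. M_x = 3  [2·M = A+B = (4, 12)+(2, 9)]
2. M_y = 21/2  [2·M = A+B = (4, 12)+(2, 9)]
   so M = (3, 21/2)
3. N_x = 17/2  [2·N = B+C = (2, 9)+(15, 12)]
4. N_y = 21/2  [2·N = B+C = (2, 9)+(15, 12)]
   so N = (17/2, 21/2)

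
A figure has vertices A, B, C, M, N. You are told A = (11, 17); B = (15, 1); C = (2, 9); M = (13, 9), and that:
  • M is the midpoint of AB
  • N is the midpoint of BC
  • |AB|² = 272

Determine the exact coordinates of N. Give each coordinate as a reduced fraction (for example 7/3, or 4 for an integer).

1. N_x = 17/2  [2·N = B+C = (15, 1)+(2, 9)]
2. N_y = 5  [2·N = B+C = (15, 1)+(2, 9)]
   so N = (17/2, 5)

N = (17/2, 5)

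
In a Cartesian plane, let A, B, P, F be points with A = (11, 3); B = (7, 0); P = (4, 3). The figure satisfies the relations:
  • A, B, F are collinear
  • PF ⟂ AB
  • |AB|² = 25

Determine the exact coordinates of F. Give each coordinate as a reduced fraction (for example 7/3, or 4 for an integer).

1. F_x = 163/25  [[A, B, F are collinear ⇒ 3x-4y-21=0] ∩ [PF ⟂ AB ⇒ -4x-3y+25=0]]
2. F_y = -9/25  [[A, B, F are collinear ⇒ 3x-4y-21=0] ∩ [PF ⟂ AB ⇒ -4x-3y+25=0]]
   so F = (163/25, -9/25)

F = (163/25, -9/25)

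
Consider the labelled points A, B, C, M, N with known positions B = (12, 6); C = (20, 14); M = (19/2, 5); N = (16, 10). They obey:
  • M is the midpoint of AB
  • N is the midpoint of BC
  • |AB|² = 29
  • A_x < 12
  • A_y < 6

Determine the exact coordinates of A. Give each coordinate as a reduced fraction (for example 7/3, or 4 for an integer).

1. A_x = 7  [A = 2·M−B = 2·(19/2, 5)−(12, 6)]
2. A_y = 4  [A = 2·M−B = 2·(19/2, 5)−(12, 6)]
   so A = (7, 4)

A = (7, 4)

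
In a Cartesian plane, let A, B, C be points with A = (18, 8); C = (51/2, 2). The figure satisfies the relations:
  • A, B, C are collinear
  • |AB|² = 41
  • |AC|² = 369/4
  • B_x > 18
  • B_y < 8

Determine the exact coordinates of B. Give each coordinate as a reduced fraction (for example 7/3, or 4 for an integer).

1. B_x = 23  [[A, B, C are collinear ⇒ -6x-15/2y+168=0] ∩ [|B−(18, 8)|²=41]]
2. B_y = 4  [[A, B, C are collinear ⇒ -6x-15/2y+168=0] ∩ [|B−(18, 8)|²=41]]
   so B = (23, 4)

B = (23, 4)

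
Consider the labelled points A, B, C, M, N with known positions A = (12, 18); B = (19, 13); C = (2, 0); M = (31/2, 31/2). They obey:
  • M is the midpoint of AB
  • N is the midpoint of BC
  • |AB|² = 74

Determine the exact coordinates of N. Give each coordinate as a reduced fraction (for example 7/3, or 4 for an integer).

N = (21/2, 13/2)

1. N_x = 21/2  [2·N = B+C = (19, 13)+(2, 0)]
2. N_y = 13/2  [2·N = B+C = (19, 13)+(2, 0)]
   so N = (21/2, 13/2)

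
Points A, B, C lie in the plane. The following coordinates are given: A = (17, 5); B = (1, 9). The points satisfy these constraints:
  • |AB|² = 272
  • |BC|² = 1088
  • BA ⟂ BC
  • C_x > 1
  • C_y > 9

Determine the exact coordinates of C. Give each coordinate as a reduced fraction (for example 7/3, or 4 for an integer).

C = (9, 41)

1. C_x = 9  [[BA ⟂ BC ⇒ 16x-4y+20=0] ∩ [|C−(1, 9)|²=1088]]
2. C_y = 41  [[BA ⟂ BC ⇒ 16x-4y+20=0] ∩ [|C−(1, 9)|²=1088]]
   so C = (9, 41)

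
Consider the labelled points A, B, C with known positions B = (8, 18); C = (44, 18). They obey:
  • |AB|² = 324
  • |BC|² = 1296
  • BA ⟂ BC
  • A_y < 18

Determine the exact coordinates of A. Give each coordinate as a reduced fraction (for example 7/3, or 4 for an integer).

A = (8, 0)

1. A_x = 8  [[BA ⟂ BC ⇒ 36x-288=0] ∩ [|A−(8, 18)|²=324]]
2. A_y = 0  [[BA ⟂ BC ⇒ 36x-288=0] ∩ [|A−(8, 18)|²=324]]
   so A = (8, 0)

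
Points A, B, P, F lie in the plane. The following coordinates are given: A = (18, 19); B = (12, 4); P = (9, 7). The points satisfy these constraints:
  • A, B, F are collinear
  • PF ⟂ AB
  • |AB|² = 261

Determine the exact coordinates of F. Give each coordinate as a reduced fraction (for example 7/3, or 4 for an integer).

1. F_x = 366/29  [[A, B, F are collinear ⇒ 15x-6y-156=0] ∩ [PF ⟂ AB ⇒ -6x-15y+159=0]]
2. F_y = 161/29  [[A, B, F are collinear ⇒ 15x-6y-156=0] ∩ [PF ⟂ AB ⇒ -6x-15y+159=0]]
   so F = (366/29, 161/29)

F = (366/29, 161/29)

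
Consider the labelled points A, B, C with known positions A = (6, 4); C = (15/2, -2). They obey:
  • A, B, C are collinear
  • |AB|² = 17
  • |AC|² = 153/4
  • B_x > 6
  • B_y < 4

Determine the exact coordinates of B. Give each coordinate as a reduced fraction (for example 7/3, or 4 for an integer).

B = (7, 0)

1. B_x = 7  [[A, B, C are collinear ⇒ -6x-3/2y+42=0] ∩ [|B−(6, 4)|²=17]]
2. B_y = 0  [[A, B, C are collinear ⇒ -6x-3/2y+42=0] ∩ [|B−(6, 4)|²=17]]
   so B = (7, 0)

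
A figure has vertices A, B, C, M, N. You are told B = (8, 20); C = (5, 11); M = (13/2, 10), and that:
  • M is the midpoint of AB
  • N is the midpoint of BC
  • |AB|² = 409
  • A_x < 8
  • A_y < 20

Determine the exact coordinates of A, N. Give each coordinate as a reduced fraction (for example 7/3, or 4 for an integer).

1. A_x = 5  [A = 2·M−B = 2·(13/2, 10)−(8, 20)]
2. A_y = 0  [A = 2·M−B = 2·(13/2, 10)−(8, 20)]
   so A = (5, 0)
3. N_x = 13/2  [2·N = B+C = (8, 20)+(5, 11)]
4. N_y = 31/2  [2·N = B+C = (8, 20)+(5, 11)]
   so N = (13/2, 31/2)

A = (5, 0)
N = (13/2, 31/2)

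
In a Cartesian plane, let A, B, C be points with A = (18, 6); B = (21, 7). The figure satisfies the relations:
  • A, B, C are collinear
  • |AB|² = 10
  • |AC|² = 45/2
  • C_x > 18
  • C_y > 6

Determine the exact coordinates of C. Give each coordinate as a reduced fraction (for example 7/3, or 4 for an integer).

1. C_x = 45/2  [[A, B, C are collinear ⇒ -1x+3y=0] ∩ [|C−(18, 6)|²=45/2]]
2. C_y = 15/2  [[A, B, C are collinear ⇒ -1x+3y=0] ∩ [|C−(18, 6)|²=45/2]]
   so C = (45/2, 15/2)

C = (45/2, 15/2)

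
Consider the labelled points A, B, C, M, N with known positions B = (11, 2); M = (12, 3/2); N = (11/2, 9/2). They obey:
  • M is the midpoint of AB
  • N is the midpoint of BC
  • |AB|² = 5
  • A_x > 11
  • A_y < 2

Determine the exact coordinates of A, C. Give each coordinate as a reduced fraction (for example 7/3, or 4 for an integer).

1. A_x = 13  [A = 2·M−B = 2·(12, 3/2)−(11, 2)]
2. A_y = 1  [A = 2·M−B = 2·(12, 3/2)−(11, 2)]
   so A = (13, 1)
3. C_x = 0  [C = 2·N−B = 2·(11/2, 9/2)−(11, 2)]
4. C_y = 7  [C = 2·N−B = 2·(11/2, 9/2)−(11, 2)]
   so C = (0, 7)

A = (13, 1)
C = (0, 7)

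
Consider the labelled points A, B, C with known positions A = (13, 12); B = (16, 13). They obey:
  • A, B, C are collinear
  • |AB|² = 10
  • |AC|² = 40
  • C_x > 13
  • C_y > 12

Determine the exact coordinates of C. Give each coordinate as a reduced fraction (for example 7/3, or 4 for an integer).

1. C_x = 19  [[A, B, C are collinear ⇒ -1x+3y-23=0] ∩ [|C−(13, 12)|²=40]]
2. C_y = 14  [[A, B, C are collinear ⇒ -1x+3y-23=0] ∩ [|C−(13, 12)|²=40]]
   so C = (19, 14)

C = (19, 14)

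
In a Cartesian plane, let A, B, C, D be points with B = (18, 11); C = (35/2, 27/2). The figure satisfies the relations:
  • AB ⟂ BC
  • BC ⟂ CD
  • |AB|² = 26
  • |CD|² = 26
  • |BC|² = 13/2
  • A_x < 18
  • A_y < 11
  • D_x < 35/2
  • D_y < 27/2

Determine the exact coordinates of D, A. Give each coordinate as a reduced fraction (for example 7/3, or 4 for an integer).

D = (25/2, 25/2)
A = (13, 10)

1. D_x = 25/2  [[BC ⟂ CD ⇒ -1/2x+5/2y-25=0] ∩ [|D−(35/2, 27/2)|²=26]]
2. D_y = 25/2  [[BC ⟂ CD ⇒ -1/2x+5/2y-25=0] ∩ [|D−(35/2, 27/2)|²=26]]
   so D = (25/2, 25/2)
3. A_x = 13  [[AB ⟂ BC ⇒ 1/2x-5/2y+37/2=0] ∩ [|A−(18, 11)|²=26]]
4. A_y = 10  [[AB ⟂ BC ⇒ 1/2x-5/2y+37/2=0] ∩ [|A−(18, 11)|²=26]]
   so A = (13, 10)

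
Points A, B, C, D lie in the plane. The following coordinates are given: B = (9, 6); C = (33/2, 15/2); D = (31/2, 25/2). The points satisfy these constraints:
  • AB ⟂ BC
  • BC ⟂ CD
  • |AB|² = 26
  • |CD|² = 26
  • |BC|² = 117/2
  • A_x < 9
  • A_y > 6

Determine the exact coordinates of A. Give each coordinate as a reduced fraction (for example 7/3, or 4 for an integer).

A = (8, 11)

1. A_x = 8  [[AB ⟂ BC ⇒ -15/2x-3/2y+153/2=0] ∩ [|A−(9, 6)|²=26]]
2. A_y = 11  [[AB ⟂ BC ⇒ -15/2x-3/2y+153/2=0] ∩ [|A−(9, 6)|²=26]]
   so A = (8, 11)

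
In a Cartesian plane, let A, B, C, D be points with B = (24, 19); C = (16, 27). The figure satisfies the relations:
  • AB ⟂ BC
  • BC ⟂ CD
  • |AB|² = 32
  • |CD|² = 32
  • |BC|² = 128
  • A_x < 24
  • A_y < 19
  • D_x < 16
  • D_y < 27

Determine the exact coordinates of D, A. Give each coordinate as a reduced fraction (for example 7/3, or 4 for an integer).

1. D_x = 12  [[BC ⟂ CD ⇒ -8x+8y-88=0] ∩ [|D−(16, 27)|²=32]]
2. D_y = 23  [[BC ⟂ CD ⇒ -8x+8y-88=0] ∩ [|D−(16, 27)|²=32]]
   so D = (12, 23)
3. A_x = 20  [[AB ⟂ BC ⇒ 8x-8y-40=0] ∩ [|A−(24, 19)|²=32]]
4. A_y = 15  [[AB ⟂ BC ⇒ 8x-8y-40=0] ∩ [|A−(24, 19)|²=32]]
   so A = (20, 15)

D = (12, 23)
A = (20, 15)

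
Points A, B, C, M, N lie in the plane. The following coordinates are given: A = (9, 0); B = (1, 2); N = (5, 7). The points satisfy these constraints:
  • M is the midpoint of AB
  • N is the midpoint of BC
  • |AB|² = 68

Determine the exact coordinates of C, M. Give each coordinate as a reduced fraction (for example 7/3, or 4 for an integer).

C = (9, 12)
M = (5, 1)

1. M_x = 5  [2·M = A+B = (9, 0)+(1, 2)]
2. M_y = 1  [2·M = A+B = (9, 0)+(1, 2)]
   so M = (5, 1)
3. C_x = 9  [C = 2·N−B = 2·(5, 7)−(1, 2)]
4. C_y = 12  [C = 2·N−B = 2·(5, 7)−(1, 2)]
   so C = (9, 12)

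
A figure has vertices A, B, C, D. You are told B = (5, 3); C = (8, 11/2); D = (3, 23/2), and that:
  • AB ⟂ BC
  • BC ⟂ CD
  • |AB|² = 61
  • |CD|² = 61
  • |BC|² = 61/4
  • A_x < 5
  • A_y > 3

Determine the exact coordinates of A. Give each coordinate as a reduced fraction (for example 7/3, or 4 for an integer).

A = (0, 9)

1. A_x = 0  [[AB ⟂ BC ⇒ -3x-5/2y+45/2=0] ∩ [|A−(5, 3)|²=61]]
2. A_y = 9  [[AB ⟂ BC ⇒ -3x-5/2y+45/2=0] ∩ [|A−(5, 3)|²=61]]
   so A = (0, 9)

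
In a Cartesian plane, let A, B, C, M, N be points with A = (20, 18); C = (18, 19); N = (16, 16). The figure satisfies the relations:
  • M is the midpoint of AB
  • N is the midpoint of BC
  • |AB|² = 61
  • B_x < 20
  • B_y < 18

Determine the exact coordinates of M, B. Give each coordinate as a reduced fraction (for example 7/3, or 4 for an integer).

M = (17, 31/2)
B = (14, 13)

1. B_x = 14  [B = 2·N−C = 2·(16, 16)−(18, 19)]
2. B_y = 13  [B = 2·N−C = 2·(16, 16)−(18, 19)]
   so B = (14, 13)
3. M_x = 17  [2·M = A+B = (20, 18)+(14, 13)]
4. M_y = 31/2  [2·M = A+B = (20, 18)+(14, 13)]
   so M = (17, 31/2)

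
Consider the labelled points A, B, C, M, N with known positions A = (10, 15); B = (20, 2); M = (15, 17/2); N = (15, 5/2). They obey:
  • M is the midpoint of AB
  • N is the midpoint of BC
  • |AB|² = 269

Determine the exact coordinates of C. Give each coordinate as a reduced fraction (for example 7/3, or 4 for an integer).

1. C_x = 10  [C = 2·N−B = 2·(15, 5/2)−(20, 2)]
2. C_y = 3  [C = 2·N−B = 2·(15, 5/2)−(20, 2)]
   so C = (10, 3)

C = (10, 3)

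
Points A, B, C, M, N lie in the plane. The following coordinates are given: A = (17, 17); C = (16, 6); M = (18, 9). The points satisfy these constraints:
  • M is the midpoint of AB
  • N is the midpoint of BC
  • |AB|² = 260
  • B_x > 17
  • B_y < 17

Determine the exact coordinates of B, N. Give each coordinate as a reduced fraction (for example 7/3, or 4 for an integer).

1. B_x = 19  [B = 2·M−A = 2·(18, 9)−(17, 17)]
2. B_y = 1  [B = 2·M−A = 2·(18, 9)−(17, 17)]
   so B = (19, 1)
3. N_x = 35/2  [2·N = B+C = (19, 1)+(16, 6)]
4. N_y = 7/2  [2·N = B+C = (19, 1)+(16, 6)]
   so N = (35/2, 7/2)

B = (19, 1)
N = (35/2, 7/2)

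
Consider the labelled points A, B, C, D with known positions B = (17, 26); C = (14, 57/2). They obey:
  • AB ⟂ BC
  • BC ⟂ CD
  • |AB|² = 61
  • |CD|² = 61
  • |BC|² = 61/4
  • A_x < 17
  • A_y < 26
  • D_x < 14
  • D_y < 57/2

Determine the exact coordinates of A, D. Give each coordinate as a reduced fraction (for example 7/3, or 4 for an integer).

A = (12, 20)
D = (9, 45/2)

1. A_x = 12  [[AB ⟂ BC ⇒ 3x-5/2y+14=0] ∩ [|A−(17, 26)|²=61]]
2. A_y = 20  [[AB ⟂ BC ⇒ 3x-5/2y+14=0] ∩ [|A−(17, 26)|²=61]]
   so A = (12, 20)
3. D_x = 9  [[BC ⟂ CD ⇒ -3x+5/2y-117/4=0] ∩ [|D−(14, 57/2)|²=61]]
4. D_y = 45/2  [[BC ⟂ CD ⇒ -3x+5/2y-117/4=0] ∩ [|D−(14, 57/2)|²=61]]
   so D = (9, 45/2)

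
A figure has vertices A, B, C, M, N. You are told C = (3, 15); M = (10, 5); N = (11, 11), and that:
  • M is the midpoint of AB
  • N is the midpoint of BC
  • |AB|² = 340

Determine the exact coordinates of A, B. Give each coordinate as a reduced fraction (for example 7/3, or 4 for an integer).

A = (1, 3)
B = (19, 7)

1. B_x = 19  [B = 2·N−C = 2·(11, 11)−(3, 15)]
2. B_y = 7  [B = 2·N−C = 2·(11, 11)−(3, 15)]
   so B = (19, 7)
3. A_x = 1  [A = 2·M−B = 2·(10, 5)−(19, 7)]
4. A_y = 3  [A = 2·M−B = 2·(10, 5)−(19, 7)]
   so A = (1, 3)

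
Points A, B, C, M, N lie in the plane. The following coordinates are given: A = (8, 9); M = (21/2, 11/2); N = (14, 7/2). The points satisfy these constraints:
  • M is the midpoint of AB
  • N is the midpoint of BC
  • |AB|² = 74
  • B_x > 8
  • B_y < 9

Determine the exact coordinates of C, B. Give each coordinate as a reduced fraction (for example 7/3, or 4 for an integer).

1. B_x = 13  [B = 2·M−A = 2·(21/2, 11/2)−(8, 9)]
2. B_y = 2  [B = 2·M−A = 2·(21/2, 11/2)−(8, 9)]
   so B = (13, 2)
3. C_x = 15  [C = 2·N−B = 2·(14, 7/2)−(13, 2)]
4. C_y = 5  [C = 2·N−B = 2·(14, 7/2)−(13, 2)]
   so C = (15, 5)

C = (15, 5)
B = (13, 2)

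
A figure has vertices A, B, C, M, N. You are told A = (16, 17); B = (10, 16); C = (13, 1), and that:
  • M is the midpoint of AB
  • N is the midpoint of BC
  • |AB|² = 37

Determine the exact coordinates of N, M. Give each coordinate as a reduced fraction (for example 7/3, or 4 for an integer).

N = (23/2, 17/2)
M = (13, 33/2)

1. M_x = 13  [2·M = A+B = (16, 17)+(10, 16)]
2. M_y = 33/2  [2·M = A+B = (16, 17)+(10, 16)]
   so M = (13, 33/2)
3. N_x = 23/2  [2·N = B+C = (10, 16)+(13, 1)]
4. N_y = 17/2  [2·N = B+C = (10, 16)+(13, 1)]
   so N = (23/2, 17/2)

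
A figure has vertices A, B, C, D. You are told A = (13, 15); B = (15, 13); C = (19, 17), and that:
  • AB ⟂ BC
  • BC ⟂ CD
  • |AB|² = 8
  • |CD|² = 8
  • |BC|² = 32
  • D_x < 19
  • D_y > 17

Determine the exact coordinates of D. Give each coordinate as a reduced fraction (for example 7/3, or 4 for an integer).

D = (17, 19)

1. D_x = 17  [[BC ⟂ CD ⇒ 4x+4y-144=0] ∩ [|D−(19, 17)|²=8]]
2. D_y = 19  [[BC ⟂ CD ⇒ 4x+4y-144=0] ∩ [|D−(19, 17)|²=8]]
   so D = (17, 19)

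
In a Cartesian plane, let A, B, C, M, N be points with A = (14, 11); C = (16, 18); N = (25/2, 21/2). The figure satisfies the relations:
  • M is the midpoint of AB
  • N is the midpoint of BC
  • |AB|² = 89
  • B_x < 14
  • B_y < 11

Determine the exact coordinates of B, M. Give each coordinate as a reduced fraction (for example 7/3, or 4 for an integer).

1. B_x = 9  [B = 2·N−C = 2·(25/2, 21/2)−(16, 18)]
2. B_y = 3  [B = 2·N−C = 2·(25/2, 21/2)−(16, 18)]
   so B = (9, 3)
3. M_x = 23/2  [2·M = A+B = (14, 11)+(9, 3)]
4. M_y = 7  [2·M = A+B = (14, 11)+(9, 3)]
   so M = (23/2, 7)

B = (9, 3)
M = (23/2, 7)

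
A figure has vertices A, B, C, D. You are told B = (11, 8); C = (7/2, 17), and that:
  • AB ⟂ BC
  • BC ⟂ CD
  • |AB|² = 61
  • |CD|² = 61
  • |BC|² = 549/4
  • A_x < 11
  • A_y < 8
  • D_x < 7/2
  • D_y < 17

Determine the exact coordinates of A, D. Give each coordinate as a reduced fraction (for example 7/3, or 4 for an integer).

1. A_x = 5  [[AB ⟂ BC ⇒ 15/2x-9y-21/2=0] ∩ [|A−(11, 8)|²=61]]
2. A_y = 3  [[AB ⟂ BC ⇒ 15/2x-9y-21/2=0] ∩ [|A−(11, 8)|²=61]]
   so A = (5, 3)
3. D_x = -5/2  [[BC ⟂ CD ⇒ -15/2x+9y-507/4=0] ∩ [|D−(7/2, 17)|²=61]]
4. D_y = 12  [[BC ⟂ CD ⇒ -15/2x+9y-507/4=0] ∩ [|D−(7/2, 17)|²=61]]
   so D = (-5/2, 12)

A = (5, 3)
D = (-5/2, 12)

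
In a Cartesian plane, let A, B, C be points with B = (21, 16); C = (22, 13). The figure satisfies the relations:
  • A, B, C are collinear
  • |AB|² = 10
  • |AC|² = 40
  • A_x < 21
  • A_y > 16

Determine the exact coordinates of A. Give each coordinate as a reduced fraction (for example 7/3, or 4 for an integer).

A = (20, 19)

1. A_x = 20  [[A, B, C are collinear ⇒ 3x+1y-79=0] ∩ [|A−(21, 16)|²=10]]
2. A_y = 19  [[A, B, C are collinear ⇒ 3x+1y-79=0] ∩ [|A−(21, 16)|²=10]]
   so A = (20, 19)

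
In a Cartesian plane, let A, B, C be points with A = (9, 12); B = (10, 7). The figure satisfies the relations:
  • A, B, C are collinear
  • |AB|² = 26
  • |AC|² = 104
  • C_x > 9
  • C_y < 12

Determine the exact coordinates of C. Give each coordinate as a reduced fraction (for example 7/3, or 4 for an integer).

C = (11, 2)

1. C_x = 11  [[A, B, C are collinear ⇒ 5x+1y-57=0] ∩ [|C−(9, 12)|²=104]]
2. C_y = 2  [[A, B, C are collinear ⇒ 5x+1y-57=0] ∩ [|C−(9, 12)|²=104]]
   so C = (11, 2)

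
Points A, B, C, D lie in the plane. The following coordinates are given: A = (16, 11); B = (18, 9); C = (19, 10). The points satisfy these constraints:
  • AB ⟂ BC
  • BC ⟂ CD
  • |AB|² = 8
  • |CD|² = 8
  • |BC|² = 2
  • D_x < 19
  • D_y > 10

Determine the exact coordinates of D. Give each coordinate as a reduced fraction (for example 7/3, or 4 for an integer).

1. D_x = 17  [[BC ⟂ CD ⇒ 1x+1y-29=0] ∩ [|D−(19, 10)|²=8]]
2. D_y = 12  [[BC ⟂ CD ⇒ 1x+1y-29=0] ∩ [|D−(19, 10)|²=8]]
   so D = (17, 12)

D = (17, 12)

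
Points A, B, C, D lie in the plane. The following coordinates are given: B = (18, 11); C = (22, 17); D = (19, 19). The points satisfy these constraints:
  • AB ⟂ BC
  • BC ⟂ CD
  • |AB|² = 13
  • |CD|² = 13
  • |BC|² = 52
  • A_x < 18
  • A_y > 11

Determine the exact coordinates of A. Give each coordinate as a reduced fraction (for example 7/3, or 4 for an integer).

1. A_x = 15  [[AB ⟂ BC ⇒ -4x-6y+138=0] ∩ [|A−(18, 11)|²=13]]
2. A_y = 13  [[AB ⟂ BC ⇒ -4x-6y+138=0] ∩ [|A−(18, 11)|²=13]]
   so A = (15, 13)

A = (15, 13)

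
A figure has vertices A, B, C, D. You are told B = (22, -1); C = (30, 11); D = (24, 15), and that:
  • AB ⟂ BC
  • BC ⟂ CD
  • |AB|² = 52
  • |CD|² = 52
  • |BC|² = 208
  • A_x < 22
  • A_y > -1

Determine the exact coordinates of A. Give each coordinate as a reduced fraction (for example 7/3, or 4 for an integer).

A = (16, 3)

1. A_x = 16  [[AB ⟂ BC ⇒ -8x-12y+164=0] ∩ [|A−(22, -1)|²=52]]
2. A_y = 3  [[AB ⟂ BC ⇒ -8x-12y+164=0] ∩ [|A−(22, -1)|²=52]]
   so A = (16, 3)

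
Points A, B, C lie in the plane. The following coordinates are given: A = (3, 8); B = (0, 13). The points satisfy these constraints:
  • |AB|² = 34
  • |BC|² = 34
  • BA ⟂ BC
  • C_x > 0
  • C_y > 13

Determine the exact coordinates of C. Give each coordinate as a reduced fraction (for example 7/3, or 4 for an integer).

1. C_x = 5  [[BA ⟂ BC ⇒ 3x-5y+65=0] ∩ [|C−(0, 13)|²=34]]
2. C_y = 16  [[BA ⟂ BC ⇒ 3x-5y+65=0] ∩ [|C−(0, 13)|²=34]]
   so C = (5, 16)

C = (5, 16)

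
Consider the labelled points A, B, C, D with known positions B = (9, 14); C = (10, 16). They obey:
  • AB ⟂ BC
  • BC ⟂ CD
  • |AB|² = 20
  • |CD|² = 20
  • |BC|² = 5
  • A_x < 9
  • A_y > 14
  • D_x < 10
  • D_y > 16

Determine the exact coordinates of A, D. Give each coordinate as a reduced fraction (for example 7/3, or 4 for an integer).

1. A_x = 5  [[AB ⟂ BC ⇒ -1x-2y+37=0] ∩ [|A−(9, 14)|²=20]]
2. A_y = 16  [[AB ⟂ BC ⇒ -1x-2y+37=0] ∩ [|A−(9, 14)|²=20]]
   so A = (5, 16)
3. D_x = 6  [[BC ⟂ CD ⇒ 1x+2y-42=0] ∩ [|D−(10, 16)|²=20]]
4. D_y = 18  [[BC ⟂ CD ⇒ 1x+2y-42=0] ∩ [|D−(10, 16)|²=20]]
   so D = (6, 18)

A = (5, 16)
D = (6, 18)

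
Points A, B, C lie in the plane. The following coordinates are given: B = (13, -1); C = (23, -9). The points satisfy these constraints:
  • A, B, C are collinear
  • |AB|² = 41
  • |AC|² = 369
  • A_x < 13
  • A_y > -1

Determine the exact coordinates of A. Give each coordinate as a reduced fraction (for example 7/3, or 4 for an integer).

1. A_x = 8  [[A, B, C are collinear ⇒ 8x+10y-94=0] ∩ [|A−(13, -1)|²=41]]
2. A_y = 3  [[A, B, C are collinear ⇒ 8x+10y-94=0] ∩ [|A−(13, -1)|²=41]]
   so A = (8, 3)

A = (8, 3)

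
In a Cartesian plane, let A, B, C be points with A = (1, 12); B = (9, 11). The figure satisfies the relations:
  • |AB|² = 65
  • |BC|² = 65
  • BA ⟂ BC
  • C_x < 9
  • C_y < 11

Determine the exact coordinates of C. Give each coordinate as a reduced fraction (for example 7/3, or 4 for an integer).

1. C_x = 8  [[BA ⟂ BC ⇒ -8x+1y+61=0] ∩ [|C−(9, 11)|²=65]]
2. C_y = 3  [[BA ⟂ BC ⇒ -8x+1y+61=0] ∩ [|C−(9, 11)|²=65]]
   so C = (8, 3)

C = (8, 3)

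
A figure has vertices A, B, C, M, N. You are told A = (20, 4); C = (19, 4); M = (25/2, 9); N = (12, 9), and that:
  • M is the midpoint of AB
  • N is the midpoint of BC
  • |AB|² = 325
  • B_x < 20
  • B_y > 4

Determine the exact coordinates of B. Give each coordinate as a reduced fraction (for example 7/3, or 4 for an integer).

B = (5, 14)

1. B_x = 5  [B = 2·M−A = 2·(25/2, 9)−(20, 4)]
2. B_y = 14  [B = 2·M−A = 2·(25/2, 9)−(20, 4)]
   so B = (5, 14)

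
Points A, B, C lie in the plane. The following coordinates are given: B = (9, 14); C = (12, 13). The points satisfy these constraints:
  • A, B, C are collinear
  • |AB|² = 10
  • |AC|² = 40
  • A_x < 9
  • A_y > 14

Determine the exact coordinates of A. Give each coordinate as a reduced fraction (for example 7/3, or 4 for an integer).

A = (6, 15)

1. A_x = 6  [[A, B, C are collinear ⇒ 1x+3y-51=0] ∩ [|A−(9, 14)|²=10]]
2. A_y = 15  [[A, B, C are collinear ⇒ 1x+3y-51=0] ∩ [|A−(9, 14)|²=10]]
   so A = (6, 15)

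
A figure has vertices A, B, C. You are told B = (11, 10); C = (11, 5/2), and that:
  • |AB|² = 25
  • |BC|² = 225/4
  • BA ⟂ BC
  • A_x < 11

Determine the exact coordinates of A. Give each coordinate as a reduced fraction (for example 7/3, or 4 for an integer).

1. A_x = 6  [[BA ⟂ BC ⇒ -15/2y+75=0] ∩ [|A−(11, 10)|²=25]]
2. A_y = 10  [[BA ⟂ BC ⇒ -15/2y+75=0] ∩ [|A−(11, 10)|²=25]]
   so A = (6, 10)

A = (6, 10)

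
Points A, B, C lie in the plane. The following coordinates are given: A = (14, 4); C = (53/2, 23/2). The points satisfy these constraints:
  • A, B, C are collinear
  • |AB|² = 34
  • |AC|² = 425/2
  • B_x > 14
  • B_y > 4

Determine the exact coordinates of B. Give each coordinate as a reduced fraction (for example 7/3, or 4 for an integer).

B = (19, 7)

1. B_x = 19  [[A, B, C are collinear ⇒ 15/2x-25/2y-55=0] ∩ [|B−(14, 4)|²=34]]
2. B_y = 7  [[A, B, C are collinear ⇒ 15/2x-25/2y-55=0] ∩ [|B−(14, 4)|²=34]]
   so B = (19, 7)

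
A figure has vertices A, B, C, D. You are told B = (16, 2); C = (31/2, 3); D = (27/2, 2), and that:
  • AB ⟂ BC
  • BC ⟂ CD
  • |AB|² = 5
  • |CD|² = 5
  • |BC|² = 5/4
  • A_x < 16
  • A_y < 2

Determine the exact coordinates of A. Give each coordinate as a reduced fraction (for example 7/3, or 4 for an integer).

1. A_x = 14  [[AB ⟂ BC ⇒ 1/2x-1y-6=0] ∩ [|A−(16, 2)|²=5]]
2. A_y = 1  [[AB ⟂ BC ⇒ 1/2x-1y-6=0] ∩ [|A−(16, 2)|²=5]]
   so A = (14, 1)

A = (14, 1)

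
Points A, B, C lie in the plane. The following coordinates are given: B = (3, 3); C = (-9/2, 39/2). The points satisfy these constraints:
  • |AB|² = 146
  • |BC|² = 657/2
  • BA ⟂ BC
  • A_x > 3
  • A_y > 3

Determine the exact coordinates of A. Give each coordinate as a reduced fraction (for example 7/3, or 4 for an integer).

A = (14, 8)

1. A_x = 14  [[BA ⟂ BC ⇒ -15/2x+33/2y-27=0] ∩ [|A−(3, 3)|²=146]]
2. A_y = 8  [[BA ⟂ BC ⇒ -15/2x+33/2y-27=0] ∩ [|A−(3, 3)|²=146]]
   so A = (14, 8)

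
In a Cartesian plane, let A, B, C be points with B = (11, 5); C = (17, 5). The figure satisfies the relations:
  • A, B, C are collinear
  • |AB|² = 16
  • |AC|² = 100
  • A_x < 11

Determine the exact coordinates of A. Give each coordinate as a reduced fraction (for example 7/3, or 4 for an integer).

1. A_x = 7  [[A, B, C are collinear ⇒ 6y-30=0] ∩ [|A−(11, 5)|²=16]]
2. A_y = 5  [[A, B, C are collinear ⇒ 6y-30=0] ∩ [|A−(11, 5)|²=16]]
   so A = (7, 5)

A = (7, 5)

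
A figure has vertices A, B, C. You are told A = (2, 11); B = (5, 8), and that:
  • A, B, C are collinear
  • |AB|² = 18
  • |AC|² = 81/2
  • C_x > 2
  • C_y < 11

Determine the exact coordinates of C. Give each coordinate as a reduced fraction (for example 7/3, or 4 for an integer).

1. C_x = 13/2  [[A, B, C are collinear ⇒ 3x+3y-39=0] ∩ [|C−(2, 11)|²=81/2]]
2. C_y = 13/2  [[A, B, C are collinear ⇒ 3x+3y-39=0] ∩ [|C−(2, 11)|²=81/2]]
   so C = (13/2, 13/2)

C = (13/2, 13/2)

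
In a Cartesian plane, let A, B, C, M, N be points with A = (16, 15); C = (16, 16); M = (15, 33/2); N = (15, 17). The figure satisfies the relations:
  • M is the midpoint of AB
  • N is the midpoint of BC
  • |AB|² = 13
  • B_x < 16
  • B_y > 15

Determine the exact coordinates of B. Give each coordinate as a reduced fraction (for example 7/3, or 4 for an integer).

1. B_x = 14  [B = 2·M−A = 2·(15, 33/2)−(16, 15)]
2. B_y = 18  [B = 2·M−A = 2·(15, 33/2)−(16, 15)]
   so B = (14, 18)

B = (14, 18)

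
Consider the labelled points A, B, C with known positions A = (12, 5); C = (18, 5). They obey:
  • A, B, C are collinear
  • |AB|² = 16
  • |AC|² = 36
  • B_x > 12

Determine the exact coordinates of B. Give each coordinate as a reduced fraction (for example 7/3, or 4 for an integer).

B = (16, 5)

1. B_x = 16  [[A, B, C are collinear ⇒ -6y+30=0] ∩ [|B−(12, 5)|²=16]]
2. B_y = 5  [[A, B, C are collinear ⇒ -6y+30=0] ∩ [|B−(12, 5)|²=16]]
   so B = (16, 5)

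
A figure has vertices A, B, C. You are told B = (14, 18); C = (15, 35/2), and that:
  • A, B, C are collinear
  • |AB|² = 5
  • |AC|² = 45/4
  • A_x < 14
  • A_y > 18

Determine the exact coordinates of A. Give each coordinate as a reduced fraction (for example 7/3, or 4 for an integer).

A = (12, 19)

1. A_x = 12  [[A, B, C are collinear ⇒ 1/2x+1y-25=0] ∩ [|A−(14, 18)|²=5]]
2. A_y = 19  [[A, B, C are collinear ⇒ 1/2x+1y-25=0] ∩ [|A−(14, 18)|²=5]]
   so A = (12, 19)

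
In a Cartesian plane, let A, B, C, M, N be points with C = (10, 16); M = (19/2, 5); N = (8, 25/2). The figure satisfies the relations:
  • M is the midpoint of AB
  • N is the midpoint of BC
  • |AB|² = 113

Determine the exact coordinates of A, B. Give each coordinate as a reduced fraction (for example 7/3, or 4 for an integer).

1. B_x = 6  [B = 2·N−C = 2·(8, 25/2)−(10, 16)]
2. B_y = 9  [B = 2·N−C = 2·(8, 25/2)−(10, 16)]
   so B = (6, 9)
3. A_x = 13  [A = 2·M−B = 2·(19/2, 5)−(6, 9)]
4. A_y = 1  [A = 2·M−B = 2·(19/2, 5)−(6, 9)]
   so A = (13, 1)

A = (13, 1)
B = (6, 9)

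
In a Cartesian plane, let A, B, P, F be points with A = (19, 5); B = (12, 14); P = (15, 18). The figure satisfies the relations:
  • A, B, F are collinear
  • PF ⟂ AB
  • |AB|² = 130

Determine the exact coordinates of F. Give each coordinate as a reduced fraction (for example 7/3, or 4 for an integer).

F = (291/26, 391/26)

1. F_x = 291/26  [[A, B, F are collinear ⇒ -9x-7y+206=0] ∩ [PF ⟂ AB ⇒ -7x+9y-57=0]]
2. F_y = 391/26  [[A, B, F are collinear ⇒ -9x-7y+206=0] ∩ [PF ⟂ AB ⇒ -7x+9y-57=0]]
   so F = (291/26, 391/26)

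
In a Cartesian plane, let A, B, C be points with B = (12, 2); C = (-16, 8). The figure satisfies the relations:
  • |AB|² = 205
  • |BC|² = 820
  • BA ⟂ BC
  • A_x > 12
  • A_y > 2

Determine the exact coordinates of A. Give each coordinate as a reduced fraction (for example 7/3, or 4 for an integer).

A = (15, 16)

1. A_x = 15  [[BA ⟂ BC ⇒ -28x+6y+324=0] ∩ [|A−(12, 2)|²=205]]
2. A_y = 16  [[BA ⟂ BC ⇒ -28x+6y+324=0] ∩ [|A−(12, 2)|²=205]]
   so A = (15, 16)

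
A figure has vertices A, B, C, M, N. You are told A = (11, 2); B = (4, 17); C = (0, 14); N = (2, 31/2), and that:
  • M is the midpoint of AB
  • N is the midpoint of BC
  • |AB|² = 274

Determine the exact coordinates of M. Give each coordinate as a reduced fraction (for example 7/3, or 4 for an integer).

1. M_x = 15/2  [2·M = A+B = (11, 2)+(4, 17)]
2. M_y = 19/2  [2·M = A+B = (11, 2)+(4, 17)]
   so M = (15/2, 19/2)

M = (15/2, 19/2)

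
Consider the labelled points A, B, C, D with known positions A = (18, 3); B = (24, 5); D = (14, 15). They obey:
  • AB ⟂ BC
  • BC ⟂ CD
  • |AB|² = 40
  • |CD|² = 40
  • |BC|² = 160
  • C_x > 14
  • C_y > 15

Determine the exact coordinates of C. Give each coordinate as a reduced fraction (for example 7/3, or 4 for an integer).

1. C_x = 20  [[AB ⟂ BC ⇒ 6x+2y-154=0] ∩ [|C−(14, 15)|²=40]]
2. C_y = 17  [[AB ⟂ BC ⇒ 6x+2y-154=0] ∩ [|C−(14, 15)|²=40]]
   so C = (20, 17)

C = (20, 17)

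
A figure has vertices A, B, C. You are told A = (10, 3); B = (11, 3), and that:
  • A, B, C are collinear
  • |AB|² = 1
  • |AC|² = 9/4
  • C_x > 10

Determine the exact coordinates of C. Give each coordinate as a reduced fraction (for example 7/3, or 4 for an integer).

1. C_x = 23/2  [[A, B, C are collinear ⇒ 1y-3=0] ∩ [|C−(10, 3)|²=9/4]]
2. C_y = 3  [[A, B, C are collinear ⇒ 1y-3=0] ∩ [|C−(10, 3)|²=9/4]]
   so C = (23/2, 3)

C = (23/2, 3)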